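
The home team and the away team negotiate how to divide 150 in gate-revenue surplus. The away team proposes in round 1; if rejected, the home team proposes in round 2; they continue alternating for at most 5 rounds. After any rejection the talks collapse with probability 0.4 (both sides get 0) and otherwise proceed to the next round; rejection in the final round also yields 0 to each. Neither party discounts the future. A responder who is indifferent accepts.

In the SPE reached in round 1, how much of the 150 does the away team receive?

By backward induction:
Round 5 (the away team proposes): rejection yields 0 for the home team; the away team offers 0 and keeps 150.
Round 4 (the home team proposes): rejecting gives the away team an expected 0.6 × 150 = 90, so the home team offers 90, keeping 60.
Round 3 (the away team proposes): rejecting gives the home team an expected 0.6 × 60 = 36, so the away team offers 36, keeping 114.
Round 2 (the home team proposes): rejecting gives the away team an expected 0.6 × 114 = 68.4. The home team offers 68.4 and keeps 150 − 68.4 = 81.6.
Round 1 (the away team proposes): rejecting gives the home team an expected 0.6 × 81.6 = 48.96; the away team offers that and keeps 101.04.

101.04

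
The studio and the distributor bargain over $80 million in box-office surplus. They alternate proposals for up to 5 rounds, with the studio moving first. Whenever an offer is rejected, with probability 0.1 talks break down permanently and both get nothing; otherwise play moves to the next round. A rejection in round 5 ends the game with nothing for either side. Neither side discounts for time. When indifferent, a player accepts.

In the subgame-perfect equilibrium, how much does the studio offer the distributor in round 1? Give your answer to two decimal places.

Round 5 (the studio proposes): the distributor will accept anything ≥ 0, so the studio offers 0 and keeps 80.
Round 4 (the distributor proposes): rejecting gives the studio an expected 0.9 × 80 = 72; the distributor offers that and keeps 8.
Round 3 (the studio proposes): rejecting gives the distributor an expected 0.9 × 8 = 7.2; the studio offers that and keeps 72.8.
Round 2 (the distributor proposes): rejecting gives the studio an expected 0.9 × 72.8 = 65.52; the distributor offers that and keeps 14.48.
Round 1 (the studio proposes): rejecting gives the distributor an expected 0.9 × 14.48 = 13.032. The studio offers 13.032 and keeps 80 − 13.032 = 66.968.

13.03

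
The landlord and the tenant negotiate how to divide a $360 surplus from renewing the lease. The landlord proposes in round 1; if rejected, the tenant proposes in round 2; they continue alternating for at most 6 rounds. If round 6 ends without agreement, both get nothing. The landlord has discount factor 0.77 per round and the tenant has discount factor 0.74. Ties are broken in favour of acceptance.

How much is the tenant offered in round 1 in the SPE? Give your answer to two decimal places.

182.68

Round 6 (the tenant proposes): the landlord will accept anything ≥ 0, so the tenant offers 0 and keeps 360.
Round 5 (the landlord proposes): the tenant can get 360 next round, worth 0.74 × 360 = 266.4 now, so the landlord offers 266.4, keeping 93.6.
Round 4 (the tenant proposes): the landlord can get 93.6 next round, worth 0.77 × 93.6 = 72.072 now, so the tenant offers 72.072, keeping 287.928.
Round 3 (the landlord proposes): the tenant can get 287.928 next round, worth 0.74 × 287.928 = 213.06672 now. The landlord offers 213.06672 and keeps 360 − 213.06672 = 146.93328.
Round 2 (the tenant proposes): the landlord can get 146.93328 next round, worth 0.77 × 146.93328 = 113.1386256 now; the tenant offers that and keeps 246.8613744.
Round 1 (the landlord proposes): the tenant can get 246.8613744 next round, worth 0.74 × 246.8613744 = 182.677417056 now; the landlord offers that and keeps 177.322582944.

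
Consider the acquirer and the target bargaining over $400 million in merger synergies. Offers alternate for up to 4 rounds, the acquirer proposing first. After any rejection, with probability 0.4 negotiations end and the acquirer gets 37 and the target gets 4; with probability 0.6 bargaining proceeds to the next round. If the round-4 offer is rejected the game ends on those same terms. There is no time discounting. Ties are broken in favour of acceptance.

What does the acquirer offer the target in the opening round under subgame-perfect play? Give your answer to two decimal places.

167.70

By backward induction:
Round 4 (the target proposes): the acquirer gets 37 if talks fail, so the target offers 37 and keeps 363.
Round 3 (the acquirer proposes): rejecting gives the target an expected 0.6 × 363 + 0.4 × 4 = 219.4, so the acquirer offers 219.4, keeping 180.6.
Round 2 (the target proposes): rejecting gives the acquirer an expected 0.6 × 180.6 + 0.4 × 37 = 123.16, so the target offers 123.16, keeping 276.84.
Round 1 (the acquirer proposes): rejecting gives the target an expected 0.6 × 276.84 + 0.4 × 4 = 167.704. The acquirer offers 167.704 and keeps 400 − 167.704 = 232.296.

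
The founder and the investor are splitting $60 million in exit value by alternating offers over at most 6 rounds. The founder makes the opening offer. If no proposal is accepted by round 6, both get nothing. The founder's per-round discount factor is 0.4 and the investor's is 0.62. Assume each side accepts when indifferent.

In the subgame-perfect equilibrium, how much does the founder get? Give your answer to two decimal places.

29.86

By backward induction:
Round 6 (the investor proposes): rejection yields 0 for the founder; the investor offers 0 and keeps 60.
Round 5 (the founder proposes): the investor can get 60 next round, worth 0.62 × 60 = 37.2 now; the founder offers that and keeps 22.8.
Round 4 (the investor proposes): the founder can get 22.8 next round, worth 0.4 × 22.8 = 9.12 now; the investor offers that and keeps 50.88.
Round 3 (the founder proposes): the investor can get 50.88 next round, worth 0.62 × 50.88 = 31.5456 now; the founder offers that and keeps 28.4544.
Round 2 (the investor proposes): the founder can get 28.4544 next round, worth 0.4 × 28.4544 = 11.38176 now; the investor offers that and keeps 48.61824.
Round 1 (the founder proposes): the investor can get 48.61824 next round, worth 0.62 × 48.61824 = 30.1433088 now; the founder offers that and keeps 29.8566912.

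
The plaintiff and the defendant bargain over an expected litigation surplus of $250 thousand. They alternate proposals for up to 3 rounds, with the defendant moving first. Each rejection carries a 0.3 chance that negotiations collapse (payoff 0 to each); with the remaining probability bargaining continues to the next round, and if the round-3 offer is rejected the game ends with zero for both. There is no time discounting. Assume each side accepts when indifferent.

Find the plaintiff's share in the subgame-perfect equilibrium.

Round 3 (the defendant proposes): the plaintiff will accept anything ≥ 0, so the defendant offers 0 and keeps 250.
Round 2 (the plaintiff proposes): rejecting gives the defendant an expected 0.7 × 250 = 175; the plaintiff offers that and keeps 75.
Round 1 (the defendant proposes): rejecting gives the plaintiff an expected 0.7 × 75 = 52.5. The defendant offers 52.5 and keeps 250 − 52.5 = 197.5.

52.5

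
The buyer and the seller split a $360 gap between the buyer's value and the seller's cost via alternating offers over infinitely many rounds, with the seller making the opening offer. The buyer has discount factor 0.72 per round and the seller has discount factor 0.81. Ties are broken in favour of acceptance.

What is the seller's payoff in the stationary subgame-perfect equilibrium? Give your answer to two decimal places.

Let x be the seller's share when the seller proposes and y be the buyer's share when the buyer proposes.
The buyer accepts iff offered ≥ 0.72·y, so x = 360 − 0.72y. Symmetrically y = 360 − 0.81x.
Substituting: x = 360 − 0.72(360 − 0.81x), giving x(1 − 0.81·0.72) = 360(1 − 0.72).
So x = 360 × 0.28 / 0.4168 ≈ 241.8426, and the buyer receives 360 − x ≈ 118.1574.

241.84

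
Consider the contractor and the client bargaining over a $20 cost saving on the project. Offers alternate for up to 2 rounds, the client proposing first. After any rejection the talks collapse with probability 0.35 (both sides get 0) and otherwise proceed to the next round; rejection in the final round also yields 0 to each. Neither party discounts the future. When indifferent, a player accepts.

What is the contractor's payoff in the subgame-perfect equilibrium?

13

Round 2 (the contractor proposes): rejection yields 0 for the client; the contractor offers 0 and keeps 20.
Round 1 (the client proposes): rejecting gives the contractor an expected 0.65 × 20 = 13, so the client offers 13, keeping 7.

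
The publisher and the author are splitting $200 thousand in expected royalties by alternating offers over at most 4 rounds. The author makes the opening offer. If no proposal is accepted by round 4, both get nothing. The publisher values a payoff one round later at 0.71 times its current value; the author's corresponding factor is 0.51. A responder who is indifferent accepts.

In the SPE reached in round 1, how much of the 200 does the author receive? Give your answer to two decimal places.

79.00

Round 4 (the publisher proposes): rejection yields 0 for the author; the publisher offers 0 and keeps 200.
Round 3 (the author proposes): the publisher can get 200 next round, worth 0.71 × 200 = 142 now. The author offers 142 and keeps 200 − 142 = 58.
Round 2 (the publisher proposes): the author can get 58 next round, worth 0.51 × 58 = 29.58 now. The publisher offers 29.58 and keeps 200 − 29.58 = 170.42.
Round 1 (the author proposes): the publisher can get 170.42 next round, worth 0.71 × 170.42 = 120.9982 now. The author offers 120.9982 and keeps 200 − 120.9982 = 79.0018.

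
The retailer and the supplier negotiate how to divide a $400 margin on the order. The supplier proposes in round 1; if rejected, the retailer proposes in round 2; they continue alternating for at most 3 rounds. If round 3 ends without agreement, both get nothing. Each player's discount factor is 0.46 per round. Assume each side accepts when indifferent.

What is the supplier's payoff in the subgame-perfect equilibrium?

300.64

Work backward from the last round.
Round 3 (the supplier proposes): rejection yields 0 for the retailer; the supplier offers 0 and keeps 400.
Round 2 (the retailer proposes): the supplier can get 400 next round, worth 0.46 × 400 = 184 now. The retailer offers 184 and keeps 400 − 184 = 216.
Round 1 (the supplier proposes): the retailer can get 216 next round, worth 0.46 × 216 = 99.36 now, so the supplier offers 99.36, keeping 300.64.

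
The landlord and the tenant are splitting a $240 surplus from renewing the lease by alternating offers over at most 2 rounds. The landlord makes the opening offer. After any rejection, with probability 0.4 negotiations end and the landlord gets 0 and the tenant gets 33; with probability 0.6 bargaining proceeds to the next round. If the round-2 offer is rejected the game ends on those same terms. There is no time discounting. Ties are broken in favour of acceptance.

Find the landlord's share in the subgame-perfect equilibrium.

82.8

Round 2 (the tenant proposes): the landlord will accept anything ≥ 0, so the tenant offers 0 and keeps 240.
Round 1 (the landlord proposes): rejecting gives the tenant an expected 0.6 × 240 + 0.4 × 33 = 157.2; the landlord offers that and keeps 82.8.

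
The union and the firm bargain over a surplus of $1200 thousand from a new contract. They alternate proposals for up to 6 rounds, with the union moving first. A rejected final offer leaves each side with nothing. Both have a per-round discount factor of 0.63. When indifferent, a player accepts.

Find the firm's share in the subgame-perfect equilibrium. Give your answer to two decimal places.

509.83

Round 6 (the firm proposes): the union will accept anything ≥ 0, so the firm offers 0 and keeps 1200.
Round 5 (the union proposes): the firm can get 1200 next round, worth 0.63 × 1200 = 756 now; the union offers that and keeps 444.
Round 4 (the firm proposes): the union can get 444 next round, worth 0.63 × 444 = 279.72 now, so the firm offers 279.72, keeping 920.28.
Round 3 (the union proposes): the firm can get 920.28 next round, worth 0.63 × 920.28 = 579.7764 now; the union offers that and keeps 620.2236.
Round 2 (the firm proposes): the union can get 620.2236 next round, worth 0.63 × 620.2236 = 390.740868 now, so the firm offers 390.740868, keeping 809.259132.
Round 1 (the union proposes): the firm can get 809.259132 next round, worth 0.63 × 809.259132 = 509.83325316 now; the union offers that and keeps 690.16674684.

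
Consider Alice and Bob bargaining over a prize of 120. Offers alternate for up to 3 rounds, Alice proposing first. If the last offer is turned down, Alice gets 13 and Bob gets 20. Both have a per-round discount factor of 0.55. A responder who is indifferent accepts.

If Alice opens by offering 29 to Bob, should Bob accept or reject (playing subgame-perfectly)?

Round 3 (Alice proposes): Bob gets 20 if talks fail, so Alice offers 20 and keeps 100.
Round 2 (Bob proposes): Alice can get 100 next round, worth 0.55 × 100 = 55 now. Bob offers 55 and keeps 120 − 55 = 65.
So by rejecting in round 1, Bob gets 65 next round, worth 0.55 × 65 = 35.75 now.
Offer 29 < 35.75, so Bob rejects.

Reject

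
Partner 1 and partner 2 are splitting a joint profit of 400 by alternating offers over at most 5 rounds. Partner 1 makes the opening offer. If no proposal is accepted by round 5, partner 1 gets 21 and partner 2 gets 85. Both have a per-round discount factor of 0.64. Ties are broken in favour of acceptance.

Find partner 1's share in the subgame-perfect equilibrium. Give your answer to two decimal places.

255.83

Round 5 (partner 1 proposes): partner 2 gets 85 if talks fail, so partner 1 offers 85 and keeps 315.
Round 4 (partner 2 proposes): partner 1 can get 315 next round, worth 0.64 × 315 = 201.6 now. Partner 2 offers 201.6 and keeps 400 − 201.6 = 198.4.
Round 3 (partner 1 proposes): partner 2 can get 198.4 next round, worth 0.64 × 198.4 = 126.976 now; partner 1 offers that and keeps 273.024.
Round 2 (partner 2 proposes): partner 1 can get 273.024 next round, worth 0.64 × 273.024 = 174.73536 now, so partner 2 offers 174.73536, keeping 225.26464.
Round 1 (partner 1 proposes): partner 2 can get 225.26464 next round, worth 0.64 × 225.26464 = 144.1693696 now. Partner 1 offers 144.1693696 and keeps 400 − 144.1693696 = 255.8306304.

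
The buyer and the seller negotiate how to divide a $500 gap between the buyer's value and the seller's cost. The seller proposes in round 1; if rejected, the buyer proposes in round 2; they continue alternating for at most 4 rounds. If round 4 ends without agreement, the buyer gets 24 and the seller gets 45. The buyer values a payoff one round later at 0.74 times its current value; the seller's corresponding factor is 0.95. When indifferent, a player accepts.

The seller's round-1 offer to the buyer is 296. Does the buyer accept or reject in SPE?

Accept

Work out the buyer's continuation value if the offer is rejected.
Round 4 (the buyer proposes): the seller gets 45 if talks fail, so the buyer offers 45 and keeps 455.
Round 3 (the seller proposes): the buyer can get 455 next round, worth 0.74 × 455 = 336.7 now; the seller offers that and keeps 163.3.
Round 2 (the buyer proposes): the seller can get 163.3 next round, worth 0.95 × 163.3 = 155.135 now; the buyer offers that and keeps 344.865.
So by rejecting in round 1, the buyer gets 344.865 next round, worth 0.74 × 344.865 = 255.2001 now.
Offer 296 ≥ 255.2001, so the buyer accepts.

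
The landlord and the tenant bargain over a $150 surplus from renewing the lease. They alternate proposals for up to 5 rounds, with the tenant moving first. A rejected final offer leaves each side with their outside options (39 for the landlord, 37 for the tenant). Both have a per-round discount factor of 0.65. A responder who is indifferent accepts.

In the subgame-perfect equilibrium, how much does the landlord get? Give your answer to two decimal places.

55.50

Round 5 (the tenant proposes): the landlord gets 39 if talks fail, so the tenant offers 39 and keeps 111.
Round 4 (the landlord proposes): the tenant can get 111 next round, worth 0.65 × 111 = 72.15 now, so the landlord offers 72.15, keeping 77.85.
Round 3 (the tenant proposes): the landlord can get 77.85 next round, worth 0.65 × 77.85 = 50.6025 now; the tenant offers that and keeps 99.3975.
Round 2 (the landlord proposes): the tenant can get 99.3975 next round, worth 0.65 × 99.3975 = 64.608375 now; the landlord offers that and keeps 85.391625.
Round 1 (the tenant proposes): the landlord can get 85.391625 next round, worth 0.65 × 85.391625 = 55.50455625 now; the tenant offers that and keeps 94.49544375.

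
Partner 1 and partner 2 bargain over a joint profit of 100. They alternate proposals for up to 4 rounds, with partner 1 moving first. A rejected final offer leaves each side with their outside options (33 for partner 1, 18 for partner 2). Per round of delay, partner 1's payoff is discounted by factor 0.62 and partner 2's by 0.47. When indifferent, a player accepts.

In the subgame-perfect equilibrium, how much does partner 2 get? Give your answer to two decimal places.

27.04

Solve by backward induction from round 4.
Round 4 (partner 2 proposes): partner 1 gets 33 if talks fail, so partner 2 offers 33 and keeps 67.
Round 3 (partner 1 proposes): partner 2 can get 67 next round, worth 0.47 × 67 = 31.49 now. Partner 1 offers 31.49 and keeps 100 − 31.49 = 68.51.
Round 2 (partner 2 proposes): partner 1 can get 68.51 next round, worth 0.62 × 68.51 = 42.4762 now. Partner 2 offers 42.4762 and keeps 100 − 42.4762 = 57.5238.
Round 1 (partner 1 proposes): partner 2 can get 57.5238 next round, worth 0.47 × 57.5238 = 27.036186 now; partner 1 offers that and keeps 72.963814.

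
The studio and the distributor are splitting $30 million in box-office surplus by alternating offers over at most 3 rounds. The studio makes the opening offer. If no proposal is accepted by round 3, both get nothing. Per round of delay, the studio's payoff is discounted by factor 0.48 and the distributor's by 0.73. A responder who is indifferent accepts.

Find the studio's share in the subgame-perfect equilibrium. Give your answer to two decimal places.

18.61

Round 3 (the studio proposes): rejection yields 0 for the distributor; the studio offers 0 and keeps 30.
Round 2 (the distributor proposes): the studio can get 30 next round, worth 0.48 × 30 = 14.4 now, so the distributor offers 14.4, keeping 15.6.
Round 1 (the studio proposes): the distributor can get 15.6 next round, worth 0.73 × 15.6 = 11.388 now; the studio offers that and keeps 18.612.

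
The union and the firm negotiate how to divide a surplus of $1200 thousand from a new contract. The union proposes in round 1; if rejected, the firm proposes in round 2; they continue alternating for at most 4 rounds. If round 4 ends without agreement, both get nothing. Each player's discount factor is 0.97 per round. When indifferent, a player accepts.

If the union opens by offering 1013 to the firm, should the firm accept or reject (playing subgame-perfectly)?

Work out the firm's continuation value if the offer is rejected.
Round 4 (the firm proposes): the union will accept anything ≥ 0, so the firm offers 0 and keeps 1200.
Round 3 (the union proposes): the firm can get 1200 next round, worth 0.97 × 1200 = 1164 now. The union offers 1164 and keeps 1200 − 1164 = 36.
Round 2 (the firm proposes): the union can get 36 next round, worth 0.97 × 36 = 34.92 now. The firm offers 34.92 and keeps 1200 − 34.92 = 1165.08.
So by rejecting in round 1, the firm gets 1165.08 next round, worth 0.97 × 1165.08 = 1130.1276 now.
Offer 1013 < 1130.1276, so the firm rejects.

Reject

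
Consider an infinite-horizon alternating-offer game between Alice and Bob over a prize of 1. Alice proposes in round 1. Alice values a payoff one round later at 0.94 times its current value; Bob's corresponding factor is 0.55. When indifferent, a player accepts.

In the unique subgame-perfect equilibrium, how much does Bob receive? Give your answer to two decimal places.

0.07

When Alice proposes, Bob accepts any offer worth at least 0.55 times what Bob would get by proposing next round; and vice versa.
This gives x = 1 − 0.55y and y = 1 − 0.94x, where x and y are each side's share when it proposes.
Hence (1 − 0.55·0.94)x = 1(1 − 0.55), i.e. 0.483·x = 0.45.
x ≈ 0.9317; Bob's share is 1 − x ≈ 0.0683.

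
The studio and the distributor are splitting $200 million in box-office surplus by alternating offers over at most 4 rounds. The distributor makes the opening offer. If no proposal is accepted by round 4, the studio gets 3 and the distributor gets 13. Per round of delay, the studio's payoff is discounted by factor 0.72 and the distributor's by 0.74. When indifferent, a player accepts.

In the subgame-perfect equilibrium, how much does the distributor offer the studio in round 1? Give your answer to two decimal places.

109.18

Round 4 (the studio proposes): the distributor gets 13 if talks fail, so the studio offers 13 and keeps 187.
Round 3 (the distributor proposes): the studio can get 187 next round, worth 0.72 × 187 = 134.64 now; the distributor offers that and keeps 65.36.
Round 2 (the studio proposes): the distributor can get 65.36 next round, worth 0.74 × 65.36 = 48.3664 now; the studio offers that and keeps 151.6336.
Round 1 (the distributor proposes): the studio can get 151.6336 next round, worth 0.72 × 151.6336 = 109.176192 now, so the distributor offers 109.176192, keeping 90.823808.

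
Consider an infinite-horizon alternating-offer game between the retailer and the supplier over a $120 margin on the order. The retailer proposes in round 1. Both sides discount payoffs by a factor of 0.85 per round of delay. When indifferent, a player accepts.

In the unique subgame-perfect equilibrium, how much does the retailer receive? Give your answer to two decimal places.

Let x be the retailer's share when the retailer proposes and y be the supplier's share when the supplier proposes.
The supplier accepts iff offered ≥ 0.85·y, so x = 120 − 0.85y. Symmetrically y = 120 − 0.85x.
Substituting: x = 120 − 0.85(120 − 0.85x), giving x(1 − 0.85·0.85) = 120(1 − 0.85).
So x = 120 × 0.15 / 0.2775 ≈ 64.8649, and the supplier receives 120 − x ≈ 55.1351.

64.86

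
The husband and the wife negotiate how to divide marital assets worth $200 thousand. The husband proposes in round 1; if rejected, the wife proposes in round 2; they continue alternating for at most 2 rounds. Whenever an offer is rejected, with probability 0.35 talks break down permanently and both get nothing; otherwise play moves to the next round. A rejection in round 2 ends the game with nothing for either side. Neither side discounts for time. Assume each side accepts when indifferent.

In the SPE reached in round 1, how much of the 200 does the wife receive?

130

By backward induction:
Round 2 (the wife proposes): the husband will accept anything ≥ 0, so the wife offers 0 and keeps 200.
Round 1 (the husband proposes): rejecting gives the wife an expected 0.65 × 200 = 130. The husband offers 130 and keeps 200 − 130 = 70.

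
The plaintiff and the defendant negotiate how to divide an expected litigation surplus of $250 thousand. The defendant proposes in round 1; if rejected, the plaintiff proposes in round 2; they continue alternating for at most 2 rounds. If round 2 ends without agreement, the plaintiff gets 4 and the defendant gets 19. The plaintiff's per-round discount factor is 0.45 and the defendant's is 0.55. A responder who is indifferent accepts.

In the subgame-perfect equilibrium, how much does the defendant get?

Solve by backward induction from round 2.
Round 2 (the plaintiff proposes): the defendant gets 19 if talks fail, so the plaintiff offers 19 and keeps 231.
Round 1 (the defendant proposes): the plaintiff can get 231 next round, worth 0.45 × 231 = 103.95 now; the defendant offers that and keeps 146.05.

146.05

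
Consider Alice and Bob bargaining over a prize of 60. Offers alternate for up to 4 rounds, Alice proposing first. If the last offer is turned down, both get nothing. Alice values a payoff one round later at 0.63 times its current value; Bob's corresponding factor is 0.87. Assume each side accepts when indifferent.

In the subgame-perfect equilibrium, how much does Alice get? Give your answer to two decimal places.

Round 4 (Bob proposes): rejection yields 0 for Alice; Bob offers 0 and keeps 60.
Round 3 (Alice proposes): Bob can get 60 next round, worth 0.87 × 60 = 52.2 now; Alice offers that and keeps 7.8.
Round 2 (Bob proposes): Alice can get 7.8 next round, worth 0.63 × 7.8 = 4.914 now; Bob offers that and keeps 55.086.
Round 1 (Alice proposes): Bob can get 55.086 next round, worth 0.87 × 55.086 = 47.92482 now. Alice offers 47.92482 and keeps 60 − 47.92482 = 12.07518.

12.08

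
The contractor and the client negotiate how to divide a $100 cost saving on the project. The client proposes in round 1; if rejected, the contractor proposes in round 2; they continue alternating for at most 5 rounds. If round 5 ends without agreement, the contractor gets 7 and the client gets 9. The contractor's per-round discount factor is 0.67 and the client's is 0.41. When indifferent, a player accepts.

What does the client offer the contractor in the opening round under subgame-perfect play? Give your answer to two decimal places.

50.92

Round 5 (the client proposes): the contractor gets 7 if talks fail, so the client offers 7 and keeps 93.
Round 4 (the contractor proposes): the client can get 93 next round, worth 0.41 × 93 = 38.13 now, so the contractor offers 38.13, keeping 61.87.
Round 3 (the client proposes): the contractor can get 61.87 next round, worth 0.67 × 61.87 = 41.4529 now, so the client offers 41.4529, keeping 58.5471.
Round 2 (the contractor proposes): the client can get 58.5471 next round, worth 0.41 × 58.5471 = 24.004311 now; the contractor offers that and keeps 75.995689.
Round 1 (the client proposes): the contractor can get 75.995689 next round, worth 0.67 × 75.995689 = 50.91711163 now, so the client offers 50.91711163, keeping 49.08288837.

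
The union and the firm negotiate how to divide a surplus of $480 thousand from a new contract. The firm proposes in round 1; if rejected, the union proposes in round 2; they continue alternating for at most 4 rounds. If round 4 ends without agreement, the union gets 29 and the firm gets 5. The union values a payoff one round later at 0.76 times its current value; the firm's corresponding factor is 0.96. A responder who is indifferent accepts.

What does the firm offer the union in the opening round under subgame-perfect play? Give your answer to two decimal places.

Round 4 (the union proposes): the firm gets 5 if talks fail, so the union offers 5 and keeps 475.
Round 3 (the firm proposes): the union can get 475 next round, worth 0.76 × 475 = 361 now; the firm offers that and keeps 119.
Round 2 (the union proposes): the firm can get 119 next round, worth 0.96 × 119 = 114.24 now. The union offers 114.24 and keeps 480 − 114.24 = 365.76.
Round 1 (the firm proposes): the union can get 365.76 next round, worth 0.76 × 365.76 = 277.9776 now; the firm offers that and keeps 202.0224.

277.98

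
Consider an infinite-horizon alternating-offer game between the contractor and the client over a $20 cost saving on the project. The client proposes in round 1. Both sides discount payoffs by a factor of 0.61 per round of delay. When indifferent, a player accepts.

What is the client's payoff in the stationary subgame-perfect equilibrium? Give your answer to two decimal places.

When the client proposes, the contractor accepts any offer worth at least 0.61 times what the contractor would get by proposing next round; and vice versa.
This gives x = 20 − 0.61y and y = 20 − 0.61x, where x and y are each side's share when it proposes.
Hence (1 − 0.61·0.61)x = 20(1 − 0.61), i.e. 0.6279·x = 7.8.
x ≈ 12.4224; the contractor's share is 20 − x ≈ 7.5776.

12.42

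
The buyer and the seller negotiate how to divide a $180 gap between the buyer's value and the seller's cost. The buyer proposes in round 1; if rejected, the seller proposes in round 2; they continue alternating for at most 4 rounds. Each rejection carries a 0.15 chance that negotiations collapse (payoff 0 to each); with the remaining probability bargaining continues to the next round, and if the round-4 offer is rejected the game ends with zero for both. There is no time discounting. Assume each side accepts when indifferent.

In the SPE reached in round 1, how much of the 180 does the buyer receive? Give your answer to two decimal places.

46.51

By backward induction:
Round 4 (the seller proposes): rejection yields 0 for the buyer; the seller offers 0 and keeps 180.
Round 3 (the buyer proposes): rejecting gives the seller an expected 0.85 × 180 = 153; the buyer offers that and keeps 27.
Round 2 (the seller proposes): rejecting gives the buyer an expected 0.85 × 27 = 22.95. The seller offers 22.95 and keeps 180 − 22.95 = 157.05.
Round 1 (the buyer proposes): rejecting gives the seller an expected 0.85 × 157.05 = 133.4925, so the buyer offers 133.4925, keeping 46.5075.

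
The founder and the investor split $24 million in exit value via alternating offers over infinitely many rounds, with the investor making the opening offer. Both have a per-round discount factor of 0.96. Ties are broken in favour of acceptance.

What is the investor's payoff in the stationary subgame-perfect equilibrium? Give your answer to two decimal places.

In a stationary SPE each proposer offers the other exactly their discounted continuation value.
If the investor keeps x when proposing and the founder keeps y when proposing, then x = 24 − 0.96y and y = 24 − 0.96x.
Solving: x = 24(1 − 0.96) / (1 − 0.96·0.96) = 0.96 / 0.0784 ≈ 12.2449.
The founder gets 24 − 12.2449 ≈ 11.7551.

12.24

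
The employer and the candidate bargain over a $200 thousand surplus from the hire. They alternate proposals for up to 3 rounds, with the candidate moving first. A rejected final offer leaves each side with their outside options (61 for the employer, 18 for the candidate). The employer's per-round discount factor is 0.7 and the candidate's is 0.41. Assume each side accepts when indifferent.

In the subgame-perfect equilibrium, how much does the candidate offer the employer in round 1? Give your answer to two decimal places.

Round 3 (the candidate proposes): the employer gets 61 if talks fail, so the candidate offers 61 and keeps 139.
Round 2 (the employer proposes): the candidate can get 139 next round, worth 0.41 × 139 = 56.99 now; the employer offers that and keeps 143.01.
Round 1 (the candidate proposes): the employer can get 143.01 next round, worth 0.7 × 143.01 = 100.107 now; the candidate offers that and keeps 99.893.

100.11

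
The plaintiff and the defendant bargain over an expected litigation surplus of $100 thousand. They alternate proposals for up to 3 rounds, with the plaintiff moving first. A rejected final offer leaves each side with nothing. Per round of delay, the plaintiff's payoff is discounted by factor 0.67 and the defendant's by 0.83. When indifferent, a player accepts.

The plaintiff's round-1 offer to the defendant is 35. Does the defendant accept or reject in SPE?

Round 3 (the plaintiff proposes): the defendant will accept anything ≥ 0, so the plaintiff offers 0 and keeps 100.
Round 2 (the defendant proposes): the plaintiff can get 100 next round, worth 0.67 × 100 = 67 now, so the defendant offers 67, keeping 33.
So by rejecting in round 1, the defendant gets 33 next round, worth 0.83 × 33 = 27.39 now.
Offer 35 ≥ 27.39, so the defendant accepts.

Accept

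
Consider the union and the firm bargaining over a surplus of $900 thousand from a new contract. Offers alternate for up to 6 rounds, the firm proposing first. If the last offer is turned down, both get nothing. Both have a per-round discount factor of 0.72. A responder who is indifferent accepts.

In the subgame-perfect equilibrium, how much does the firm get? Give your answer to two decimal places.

450.36

Round 6 (the union proposes): the firm will accept anything ≥ 0, so the union offers 0 and keeps 900.
Round 5 (the firm proposes): the union can get 900 next round, worth 0.72 × 900 = 648 now, so the firm offers 648, keeping 252.
Round 4 (the union proposes): the firm can get 252 next round, worth 0.72 × 252 = 181.44 now, so the union offers 181.44, keeping 718.56.
Round 3 (the firm proposes): the union can get 718.56 next round, worth 0.72 × 718.56 = 517.3632 now. The firm offers 517.3632 and keeps 900 − 517.3632 = 382.6368.
Round 2 (the union proposes): the firm can get 382.6368 next round, worth 0.72 × 382.6368 = 275.498496 now, so the union offers 275.498496, keeping 624.501504.
Round 1 (the firm proposes): the union can get 624.501504 next round, worth 0.72 × 624.501504 = 449.64108288 now; the firm offers that and keeps 450.35891712.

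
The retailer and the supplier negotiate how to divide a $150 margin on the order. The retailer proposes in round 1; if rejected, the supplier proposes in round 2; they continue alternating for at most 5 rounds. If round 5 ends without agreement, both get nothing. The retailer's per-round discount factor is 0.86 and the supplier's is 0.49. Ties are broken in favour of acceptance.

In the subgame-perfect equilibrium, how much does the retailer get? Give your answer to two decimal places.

135.37

Round 5 (the retailer proposes): the supplier will accept anything ≥ 0, so the retailer offers 0 and keeps 150.
Round 4 (the supplier proposes): the retailer can get 150 next round, worth 0.86 × 150 = 129 now, so the supplier offers 129, keeping 21.
Round 3 (the retailer proposes): the supplier can get 21 next round, worth 0.49 × 21 = 10.29 now. The retailer offers 10.29 and keeps 150 − 10.29 = 139.71.
Round 2 (the supplier proposes): the retailer can get 139.71 next round, worth 0.86 × 139.71 = 120.1506 now. The supplier offers 120.1506 and keeps 150 − 120.1506 = 29.8494.
Round 1 (the retailer proposes): the supplier can get 29.8494 next round, worth 0.49 × 29.8494 = 14.626206 now; the retailer offers that and keeps 135.373794.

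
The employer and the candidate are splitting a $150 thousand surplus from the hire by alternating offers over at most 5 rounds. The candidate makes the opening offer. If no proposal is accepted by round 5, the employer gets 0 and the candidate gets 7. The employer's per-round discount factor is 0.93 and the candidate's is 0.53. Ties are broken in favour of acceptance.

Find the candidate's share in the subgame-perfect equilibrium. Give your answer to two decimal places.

52.12

Round 5 (the candidate proposes): rejection yields 0 for the employer; the candidate offers 0 and keeps 150.
Round 4 (the employer proposes): the candidate can get 150 next round, worth 0.53 × 150 = 79.5 now; the employer offers that and keeps 70.5.
Round 3 (the candidate proposes): the employer can get 70.5 next round, worth 0.93 × 70.5 = 65.565 now. The candidate offers 65.565 and keeps 150 − 65.565 = 84.435.
Round 2 (the employer proposes): the candidate can get 84.435 next round, worth 0.53 × 84.435 = 44.75055 now, so the employer offers 44.75055, keeping 105.24945.
Round 1 (the candidate proposes): the employer can get 105.24945 next round, worth 0.93 × 105.24945 = 97.8819885 now, so the candidate offers 97.8819885, keeping 52.1180115.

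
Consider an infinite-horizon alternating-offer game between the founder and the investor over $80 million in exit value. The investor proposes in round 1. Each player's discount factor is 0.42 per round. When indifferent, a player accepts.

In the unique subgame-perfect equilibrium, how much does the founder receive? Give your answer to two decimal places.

23.66

When the investor proposes, the founder accepts any offer worth at least 0.42 times what the founder would get by proposing next round; and vice versa.
This gives x = 80 − 0.42y and y = 80 − 0.42x, where x and y are each side's share when it proposes.
Hence (1 − 0.42·0.42)x = 80(1 − 0.42), i.e. 0.8236·x = 46.4.
x ≈ 56.3380; the founder's share is 80 − x ≈ 23.6620.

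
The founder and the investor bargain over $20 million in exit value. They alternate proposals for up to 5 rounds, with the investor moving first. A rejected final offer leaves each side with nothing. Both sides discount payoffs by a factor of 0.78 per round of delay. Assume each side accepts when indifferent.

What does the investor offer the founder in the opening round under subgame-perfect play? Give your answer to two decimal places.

5.52

By backward induction:
Round 5 (the investor proposes): the founder will accept anything ≥ 0, so the investor offers 0 and keeps 20.
Round 4 (the founder proposes): the investor can get 20 next round, worth 0.78 × 20 = 15.6 now, so the founder offers 15.6, keeping 4.4.
Round 3 (the investor proposes): the founder can get 4.4 next round, worth 0.78 × 4.4 = 3.432 now, so the investor offers 3.432, keeping 16.568.
Round 2 (the founder proposes): the investor can get 16.568 next round, worth 0.78 × 16.568 = 12.92304 now; the founder offers that and keeps 7.07696.
Round 1 (the investor proposes): the founder can get 7.07696 next round, worth 0.78 × 7.07696 = 5.5200288 now; the investor offers that and keeps 14.4799712.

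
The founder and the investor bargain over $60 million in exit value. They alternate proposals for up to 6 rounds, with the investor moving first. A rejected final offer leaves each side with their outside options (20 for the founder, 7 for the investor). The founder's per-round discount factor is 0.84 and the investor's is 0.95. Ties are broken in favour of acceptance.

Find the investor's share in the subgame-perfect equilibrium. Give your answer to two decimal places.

27.12

Solve by backward induction from round 6.
Round 6 (the founder proposes): the investor gets 7 if talks fail, so the founder offers 7 and keeps 53.
Round 5 (the investor proposes): the founder can get 53 next round, worth 0.84 × 53 = 44.52 now. The investor offers 44.52 and keeps 60 − 44.52 = 15.48.
Round 4 (the founder proposes): the investor can get 15.48 next round, worth 0.95 × 15.48 = 14.706 now; the founder offers that and keeps 45.294.
Round 3 (the investor proposes): the founder can get 45.294 next round, worth 0.84 × 45.294 = 38.04696 now; the investor offers that and keeps 21.95304.
Round 2 (the founder proposes): the investor can get 21.95304 next round, worth 0.95 × 21.95304 = 20.855388 now, so the founder offers 20.855388, keeping 39.144612.
Round 1 (the investor proposes): the founder can get 39.144612 next round, worth 0.84 × 39.144612 = 32.88147408 now; the investor offers that and keeps 27.11852592.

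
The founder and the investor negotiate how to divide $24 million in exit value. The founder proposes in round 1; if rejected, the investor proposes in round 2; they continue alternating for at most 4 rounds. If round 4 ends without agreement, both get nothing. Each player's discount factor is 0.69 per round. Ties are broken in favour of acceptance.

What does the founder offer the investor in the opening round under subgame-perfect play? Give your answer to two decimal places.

13.02

Round 4 (the investor proposes): the founder will accept anything ≥ 0, so the investor offers 0 and keeps 24.
Round 3 (the founder proposes): the investor can get 24 next round, worth 0.69 × 24 = 16.56 now; the founder offers that and keeps 7.44.
Round 2 (the investor proposes): the founder can get 7.44 next round, worth 0.69 × 7.44 = 5.1336 now, so the investor offers 5.1336, keeping 18.8664.
Round 1 (the founder proposes): the investor can get 18.8664 next round, worth 0.69 × 18.8664 = 13.017816 now; the founder offers that and keeps 10.982184.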